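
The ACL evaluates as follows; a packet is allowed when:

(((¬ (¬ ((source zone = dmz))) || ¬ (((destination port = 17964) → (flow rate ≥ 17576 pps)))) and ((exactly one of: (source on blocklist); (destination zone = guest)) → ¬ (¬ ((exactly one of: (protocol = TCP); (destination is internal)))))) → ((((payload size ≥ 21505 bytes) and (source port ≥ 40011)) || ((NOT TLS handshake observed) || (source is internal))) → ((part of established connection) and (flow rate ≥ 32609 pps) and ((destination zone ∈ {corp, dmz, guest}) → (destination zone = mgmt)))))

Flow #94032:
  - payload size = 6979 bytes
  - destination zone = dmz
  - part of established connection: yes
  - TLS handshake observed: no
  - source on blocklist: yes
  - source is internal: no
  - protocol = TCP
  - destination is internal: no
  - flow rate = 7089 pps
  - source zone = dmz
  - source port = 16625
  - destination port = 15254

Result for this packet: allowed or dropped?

Dropped

Atomic conditions:
  source zone = dmz: dmz == dmz is true
  destination port = 17964: 15254 == 17964 is false
  flow rate ≥ 17576 pps: 7089 ≥ 17576 is false
  source on blocklist: yes → true
  destination zone = guest: dmz == guest is false
  protocol = TCP: TCP == TCP is true
  destination is internal: no → false
  payload size ≥ 21505 bytes: 6979 ≥ 21505 is false
  source port ≥ 40011: 16625 ≥ 40011 is false
  NOT TLS handshake observed: no → true
  source is internal: no → false
  part of established connection: yes → true
  flow rate ≥ 32609 pps: 7089 ≥ 32609 is false
  destination zone ∈ {corp, dmz, guest}: dmz is in the set → true
  destination zone = mgmt: dmz == mgmt is false
Combine:
[1.1.1.1] NOT true = false
[1.1.1] NOT false = true
[1.1.2.1] false → false (antecedent false ⇒ implication holds) = true
[1.1.2] NOT true = false
[1.1] true OR false = true
[1.2.1] exactly-one(true, false) = true
[1.2.2.1.1] exactly-one(true, false) = true
[1.2.2.1] NOT true = false
[1.2.2] NOT false = true
[1.2] true → true = true
[1] true AND true = true
[2.1.1] false AND false = false
[2.1.2] true OR false = true
[2.1] false OR true = true
[2.2.3] true → false = false
[2.2] true AND false AND false = false
[2] true → false = false
[root] true → false = false
Overall: false → dropped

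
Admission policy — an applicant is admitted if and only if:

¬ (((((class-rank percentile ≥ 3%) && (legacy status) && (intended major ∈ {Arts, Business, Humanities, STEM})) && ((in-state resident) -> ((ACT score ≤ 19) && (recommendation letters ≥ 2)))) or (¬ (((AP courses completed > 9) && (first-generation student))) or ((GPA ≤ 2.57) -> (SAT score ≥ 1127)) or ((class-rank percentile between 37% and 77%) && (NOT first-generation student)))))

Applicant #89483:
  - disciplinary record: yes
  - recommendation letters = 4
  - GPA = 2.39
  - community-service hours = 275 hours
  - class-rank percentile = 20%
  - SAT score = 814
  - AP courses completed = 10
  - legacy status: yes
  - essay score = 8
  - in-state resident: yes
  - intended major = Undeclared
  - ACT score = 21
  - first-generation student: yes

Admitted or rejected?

Admitted

Atomic conditions:
  class-rank percentile ≥ 3%: 20 ≥ 3 is true
  legacy status: yes → true
  intended major ∈ {Arts, Business, Humanities, STEM}: Undeclared is not in the set → false
  in-state resident: yes → true
  ACT score ≤ 19: 21 ≤ 19 is false
  recommendation letters ≥ 2: 4 ≥ 2 is true
  AP courses completed > 9: 10 > 9 is true
  first-generation student: yes → true
  GPA ≤ 2.57: 2.39 ≤ 2.57 is true
  SAT score ≥ 1127: 814 ≥ 1127 is false
  class-rank percentile between 37% and 77%: 20 in [37, 77] is false
  NOT first-generation student: yes → false
Combine:
[1.1.1] true AND true AND false = false
[1.1.2.2] false AND true = false
[1.1.2] true → false = false
[1.1] false AND false = false
[1.2.1.1] true AND true = true
[1.2.1] NOT true = false
[1.2.2] true → false = false
[1.2.3] false AND false = false
[1.2] false OR false OR false = false
[1] false OR false = false
[root] NOT false = true
Overall: true → admitted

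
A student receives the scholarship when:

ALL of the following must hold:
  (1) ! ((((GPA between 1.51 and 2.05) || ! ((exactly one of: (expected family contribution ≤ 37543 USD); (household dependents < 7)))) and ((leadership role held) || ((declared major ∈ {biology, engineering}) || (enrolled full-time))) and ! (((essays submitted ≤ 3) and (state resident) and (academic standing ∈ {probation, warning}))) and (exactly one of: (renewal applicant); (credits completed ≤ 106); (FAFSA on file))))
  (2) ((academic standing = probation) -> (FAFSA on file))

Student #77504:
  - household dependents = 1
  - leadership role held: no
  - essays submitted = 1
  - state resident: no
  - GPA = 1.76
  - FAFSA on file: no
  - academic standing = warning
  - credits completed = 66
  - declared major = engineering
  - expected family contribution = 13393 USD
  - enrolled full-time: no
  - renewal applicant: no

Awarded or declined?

Declined

Atomic conditions:
  GPA between 1.51 and 2.05: 1.76 in [1.51, 2.05] is true
  expected family contribution ≤ 37543 USD: 13393 ≤ 37543 is true
  household dependents < 7: 1 < 7 is true
  leadership role held: no → false
  declared major ∈ {biology, engineering}: engineering is in the set → true
  enrolled full-time: no → false
  essays submitted ≤ 3: 1 ≤ 3 is true
  state resident: no → false
  academic standing ∈ {probation, warning}: warning is in the set → true
  renewal applicant: no → false
  credits completed ≤ 106: 66 ≤ 106 is true
  FAFSA on file: no → false
  academic standing = probation: warning == probation is false
Combine:
[1.1.1.2.1] exactly-one(true, true) = false
[1.1.1.2] NOT false = true
[1.1.1] true OR true = true
[1.1.2.2] true OR false = true
[1.1.2] false OR true = true
[1.1.3.1] true AND false AND true = false
[1.1.3] NOT false = true
[1.1.4] exactly-one(false, true, false) = true
[1.1] true AND true AND true AND true = true
[1] NOT true = false
[2] false → false (antecedent false ⇒ implication holds) = true
[root] false AND true = false
Overall: false → declined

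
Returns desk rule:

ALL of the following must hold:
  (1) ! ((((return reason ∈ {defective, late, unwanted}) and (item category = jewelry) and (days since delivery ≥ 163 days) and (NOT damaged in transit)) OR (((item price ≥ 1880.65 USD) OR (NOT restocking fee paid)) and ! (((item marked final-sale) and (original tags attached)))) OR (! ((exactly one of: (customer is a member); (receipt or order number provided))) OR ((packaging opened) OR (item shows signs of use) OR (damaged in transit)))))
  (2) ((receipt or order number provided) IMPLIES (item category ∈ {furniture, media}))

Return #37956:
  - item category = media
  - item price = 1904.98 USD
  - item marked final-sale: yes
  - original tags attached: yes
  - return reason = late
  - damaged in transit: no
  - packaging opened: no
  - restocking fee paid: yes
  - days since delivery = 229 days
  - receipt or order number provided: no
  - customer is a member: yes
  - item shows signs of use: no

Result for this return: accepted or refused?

Atomic conditions:
  return reason ∈ {defective, late, unwanted}: late is in the set → true
  item category = jewelry: media == jewelry is false
  days since delivery ≥ 163 days: 229 ≥ 163 is true
  NOT damaged in transit: no → true
  item price ≥ 1880.65 USD: 1904.98 ≥ 1880.65 is true
  NOT restocking fee paid: yes → false
  item marked final-sale: yes → true
  original tags attached: yes → true
  customer is a member: yes → true
  receipt or order number provided: no → false
  packaging opened: no → false
  item shows signs of use: no → false
  damaged in transit: no → false
  item category ∈ {furniture, media}: media is in the set → true
Combine:
[1.1.1] true AND false AND true AND true = false
[1.1.2.1] true OR false = true
[1.1.2.2.1] true AND true = true
[1.1.2.2] NOT true = false
[1.1.2] true AND false = false
[1.1.3.1.1] exactly-one(true, false) = true
[1.1.3.1] NOT true = false
[1.1.3.2] false OR false OR false = false
[1.1.3] false OR false = false
[1.1] false OR false OR false = false
[1] NOT false = true
[2] false → true (antecedent false ⇒ implication holds) = true
[root] true AND true = true
Overall: true → accepted

Accepted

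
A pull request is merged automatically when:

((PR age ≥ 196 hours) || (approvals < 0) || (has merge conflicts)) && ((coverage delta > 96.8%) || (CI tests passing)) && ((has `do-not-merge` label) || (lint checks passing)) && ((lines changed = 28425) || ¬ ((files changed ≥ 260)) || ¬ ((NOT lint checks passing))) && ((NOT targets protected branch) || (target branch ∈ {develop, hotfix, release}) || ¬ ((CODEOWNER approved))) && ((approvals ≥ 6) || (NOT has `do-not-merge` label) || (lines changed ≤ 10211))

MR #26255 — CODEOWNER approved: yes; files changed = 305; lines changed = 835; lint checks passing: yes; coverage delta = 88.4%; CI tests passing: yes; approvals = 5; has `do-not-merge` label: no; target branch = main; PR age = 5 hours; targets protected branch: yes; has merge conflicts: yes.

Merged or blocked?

Atomic conditions:
  PR age ≥ 196 hours: 5 ≥ 196 is false
  approvals < 0: 5 < 0 is false
  has merge conflicts: yes → true
  coverage delta > 96.8%: 88.4 > 96.8 is false
  CI tests passing: yes → true
  has `do-not-merge` label: no → false
  lint checks passing: yes → true
  lines changed = 28425: 835 == 28425 is false
  files changed ≥ 260: 305 ≥ 260 is true
  NOT lint checks passing: yes → false
  NOT targets protected branch: yes → false
  target branch ∈ {develop, hotfix, release}: main is not in the set → false
  CODEOWNER approved: yes → true
  approvals ≥ 6: 5 ≥ 6 is false
  NOT has `do-not-merge` label: no → true
  lines changed ≤ 10211: 835 ≤ 10211 is true
Combine:
[1] false OR false OR true = true
[2] false OR true = true
[3] false OR true = true
[4.2] NOT true = false
[4.3] NOT false = true
[4] false OR false OR true = true
[5.3] NOT true = false
[5] false OR false OR false = false
[6] false OR true OR true = true
[root] true AND true AND true AND true AND false AND true = false
Overall: false → blocked

Blocked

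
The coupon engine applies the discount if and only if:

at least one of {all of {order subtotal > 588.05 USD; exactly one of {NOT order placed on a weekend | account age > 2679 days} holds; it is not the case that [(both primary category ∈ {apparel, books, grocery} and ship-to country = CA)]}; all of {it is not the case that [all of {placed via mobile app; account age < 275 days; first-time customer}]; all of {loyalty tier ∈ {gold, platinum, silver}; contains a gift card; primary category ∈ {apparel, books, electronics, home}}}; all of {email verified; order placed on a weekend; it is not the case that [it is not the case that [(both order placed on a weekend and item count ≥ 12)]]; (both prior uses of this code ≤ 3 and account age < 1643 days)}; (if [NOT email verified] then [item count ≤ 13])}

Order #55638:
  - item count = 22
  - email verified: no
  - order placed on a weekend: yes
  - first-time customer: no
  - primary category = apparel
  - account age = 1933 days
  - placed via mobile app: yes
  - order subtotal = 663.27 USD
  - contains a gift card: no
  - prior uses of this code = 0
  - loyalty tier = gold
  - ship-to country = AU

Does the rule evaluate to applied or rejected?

Rejected

Atomic conditions:
  order subtotal > 588.05 USD: 663.27 > 588.05 is true
  NOT order placed on a weekend: yes → false
  account age > 2679 days: 1933 > 2679 is false
  primary category ∈ {apparel, books, grocery}: apparel is in the set → true
  ship-to country = CA: AU == CA is false
  placed via mobile app: yes → true
  account age < 275 days: 1933 < 275 is false
  first-time customer: no → false
  loyalty tier ∈ {gold, platinum, silver}: gold is in the set → true
  contains a gift card: no → false
  primary category ∈ {apparel, books, electronics, home}: apparel is in the set → true
  email verified: no → false
  order placed on a weekend: yes → true
  item count ≥ 12: 22 ≥ 12 is true
  prior uses of this code ≤ 3: 0 ≤ 3 is true
  account age < 1643 days: 1933 < 1643 is false
  NOT email verified: no → true
  item count ≤ 13: 22 ≤ 13 is false
Combine:
[1.2] exactly-one(false, false) = false
[1.3.1] true AND false = false
[1.3] NOT false = true
[1] true AND false AND true = false
[2.1.1] true AND false AND false = false
[2.1] NOT false = true
[2.2] true AND false AND true = false
[2] true AND false = false
[3.3.1.1] true AND true = true
[3.3.1] NOT true = false
[3.3] NOT false = true
[3.4] true AND false = false
[3] false AND true AND true AND false = false
[4] true → false = false
[root] false OR false OR false OR false = false
Overall: false → rejected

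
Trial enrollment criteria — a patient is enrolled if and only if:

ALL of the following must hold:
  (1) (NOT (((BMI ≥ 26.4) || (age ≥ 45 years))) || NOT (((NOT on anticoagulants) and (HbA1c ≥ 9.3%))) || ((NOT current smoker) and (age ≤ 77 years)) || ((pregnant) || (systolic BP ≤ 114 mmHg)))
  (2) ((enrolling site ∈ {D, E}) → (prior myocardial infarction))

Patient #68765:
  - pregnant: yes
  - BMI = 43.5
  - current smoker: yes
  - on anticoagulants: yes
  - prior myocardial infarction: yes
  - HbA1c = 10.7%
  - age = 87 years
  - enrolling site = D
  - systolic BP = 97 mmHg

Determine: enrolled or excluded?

Atomic conditions:
  BMI ≥ 26.4: 43.5 ≥ 26.4 is true
  age ≥ 45 years: 87 ≥ 45 is true
  NOT on anticoagulants: yes → false
  HbA1c ≥ 9.3%: 10.7 ≥ 9.3 is true
  NOT current smoker: yes → false
  age ≤ 77 years: 87 ≤ 77 is false
  pregnant: yes → true
  systolic BP ≤ 114 mmHg: 97 ≤ 114 is true
  enrolling site ∈ {D, E}: D is in the set → true
  prior myocardial infarction: yes → true
Combine:
[1.1.1] true OR true = true
[1.1] NOT true = false
[1.2.1] false AND true = false
[1.2] NOT false = true
[1.3] false AND false = false
[1.4] true OR true = true
[1] false OR true OR false OR true = true
[2] true → true = true
[root] true AND true = true
Overall: true → enrolled

Enrolled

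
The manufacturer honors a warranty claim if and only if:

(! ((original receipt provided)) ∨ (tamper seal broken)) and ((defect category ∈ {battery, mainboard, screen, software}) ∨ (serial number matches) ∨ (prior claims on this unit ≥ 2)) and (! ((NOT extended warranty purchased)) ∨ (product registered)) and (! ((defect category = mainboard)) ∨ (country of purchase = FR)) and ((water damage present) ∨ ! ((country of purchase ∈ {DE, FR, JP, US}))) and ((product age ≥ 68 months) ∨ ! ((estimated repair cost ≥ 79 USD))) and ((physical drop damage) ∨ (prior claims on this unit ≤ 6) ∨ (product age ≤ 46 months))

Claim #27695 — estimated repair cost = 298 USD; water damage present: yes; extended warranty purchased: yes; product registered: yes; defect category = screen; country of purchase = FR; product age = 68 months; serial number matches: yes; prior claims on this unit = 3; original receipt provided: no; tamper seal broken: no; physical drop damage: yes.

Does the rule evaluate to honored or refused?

Honored

Atomic conditions:
  original receipt provided: no → false
  tamper seal broken: no → false
  defect category ∈ {battery, mainboard, screen, software}: screen is in the set → true
  serial number matches: yes → true
  prior claims on this unit ≥ 2: 3 ≥ 2 is true
  NOT extended warranty purchased: yes → false
  product registered: yes → true
  defect category = mainboard: screen == mainboard is false
  country of purchase = FR: FR == FR is true
  water damage present: yes → true
  country of purchase ∈ {DE, FR, JP, US}: FR is in the set → true
  product age ≥ 68 months: 68 ≥ 68 is true
  estimated repair cost ≥ 79 USD: 298 ≥ 79 is true
  physical drop damage: yes → true
  prior claims on this unit ≤ 6: 3 ≤ 6 is true
  product age ≤ 46 months: 68 ≤ 46 is false
Combine:
[1.1] NOT false = true
[1] true OR false = true
[2] true OR true OR true = true
[3.1] NOT false = true
[3] true OR true = true
[4.1] NOT false = true
[4] true OR true = true
[5.2] NOT true = false
[5] true OR false = true
[6.2] NOT true = false
[6] true OR false = true
[7] true OR true OR false = true
[root] true AND true AND true AND true AND true AND true AND true = true
Overall: true → honored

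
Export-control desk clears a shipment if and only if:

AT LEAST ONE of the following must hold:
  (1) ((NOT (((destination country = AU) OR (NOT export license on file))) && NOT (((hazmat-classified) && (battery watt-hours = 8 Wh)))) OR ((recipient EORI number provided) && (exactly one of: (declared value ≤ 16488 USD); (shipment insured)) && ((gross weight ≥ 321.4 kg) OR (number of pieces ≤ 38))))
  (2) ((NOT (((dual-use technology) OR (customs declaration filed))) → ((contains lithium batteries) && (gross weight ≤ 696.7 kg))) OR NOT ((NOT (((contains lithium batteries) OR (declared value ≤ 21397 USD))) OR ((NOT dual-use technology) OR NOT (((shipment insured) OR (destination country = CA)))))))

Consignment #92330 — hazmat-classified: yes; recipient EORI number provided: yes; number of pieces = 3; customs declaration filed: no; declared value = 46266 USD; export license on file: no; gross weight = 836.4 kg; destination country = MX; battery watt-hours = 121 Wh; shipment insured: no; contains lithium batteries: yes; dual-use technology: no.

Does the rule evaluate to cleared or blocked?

Atomic conditions:
  destination country = AU: MX == AU is false
  NOT export license on file: no → true
  hazmat-classified: yes → true
  battery watt-hours = 8 Wh: 121 == 8 is false
  recipient EORI number provided: yes → true
  declared value ≤ 16488 USD: 46266 ≤ 16488 is false
  shipment insured: no → false
  gross weight ≥ 321.4 kg: 836.4 ≥ 321.4 is true
  number of pieces ≤ 38: 3 ≤ 38 is true
  dual-use technology: no → false
  customs declaration filed: no → false
  contains lithium batteries: yes → true
  gross weight ≤ 696.7 kg: 836.4 ≤ 696.7 is false
  declared value ≤ 21397 USD: 46266 ≤ 21397 is false
  NOT dual-use technology: no → true
  destination country = CA: MX == CA is false
Combine:
[1.1.1.1] false OR true = true
[1.1.1] NOT true = false
[1.1.2.1] true AND false = false
[1.1.2] NOT false = true
[1.1] false AND true = false
[1.2.2] exactly-one(false, false) = false
[1.2.3] true OR true = true
[1.2] true AND false AND true = false
[1] false OR false = false
[2.1.1.1] false OR false = false
[2.1.1] NOT false = true
[2.1.2] true AND false = false
[2.1] true → false = false
[2.2.1.1.1] true OR false = true
[2.2.1.1] NOT true = false
[2.2.1.2.2.1] false OR false = false
[2.2.1.2.2] NOT false = true
[2.2.1.2] true OR true = true
[2.2.1] false OR true = true
[2.2] NOT true = false
[2] false OR false = false
[root] false OR false = false
Overall: false → blocked

Blocked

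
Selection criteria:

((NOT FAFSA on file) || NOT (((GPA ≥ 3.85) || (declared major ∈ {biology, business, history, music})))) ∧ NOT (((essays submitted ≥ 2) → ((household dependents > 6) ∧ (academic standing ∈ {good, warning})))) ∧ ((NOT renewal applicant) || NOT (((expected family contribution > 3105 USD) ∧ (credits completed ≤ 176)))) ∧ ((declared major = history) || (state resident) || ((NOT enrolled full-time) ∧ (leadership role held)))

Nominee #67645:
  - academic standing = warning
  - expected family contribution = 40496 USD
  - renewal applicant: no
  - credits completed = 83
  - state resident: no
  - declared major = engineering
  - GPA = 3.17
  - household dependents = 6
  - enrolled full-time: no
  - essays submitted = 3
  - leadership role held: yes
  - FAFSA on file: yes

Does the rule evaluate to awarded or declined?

Awarded

Atomic conditions:
  NOT FAFSA on file: yes → false
  GPA ≥ 3.85: 3.17 ≥ 3.85 is false
  declared major ∈ {biology, business, history, music}: engineering is not in the set → false
  essays submitted ≥ 2: 3 ≥ 2 is true
  household dependents > 6: 6 > 6 is false
  academic standing ∈ {good, warning}: warning is in the set → true
  NOT renewal applicant: no → true
  expected family contribution > 3105 USD: 40496 > 3105 is true
  credits completed ≤ 176: 83 ≤ 176 is true
  declared major = history: engineering == history is false
  state resident: no → false
  NOT enrolled full-time: no → true
  leadership role held: yes → true
Combine:
[1.2.1] false OR false = false
[1.2] NOT false = true
[1] false OR true = true
[2.1.2] false AND true = false
[2.1] true → false = false
[2] NOT false = true
[3.2.1] true AND true = true
[3.2] NOT true = false
[3] true OR false = true
[4.3] true AND true = true
[4] false OR false OR true = true
[root] true AND true AND true AND true = true
Overall: true → awarded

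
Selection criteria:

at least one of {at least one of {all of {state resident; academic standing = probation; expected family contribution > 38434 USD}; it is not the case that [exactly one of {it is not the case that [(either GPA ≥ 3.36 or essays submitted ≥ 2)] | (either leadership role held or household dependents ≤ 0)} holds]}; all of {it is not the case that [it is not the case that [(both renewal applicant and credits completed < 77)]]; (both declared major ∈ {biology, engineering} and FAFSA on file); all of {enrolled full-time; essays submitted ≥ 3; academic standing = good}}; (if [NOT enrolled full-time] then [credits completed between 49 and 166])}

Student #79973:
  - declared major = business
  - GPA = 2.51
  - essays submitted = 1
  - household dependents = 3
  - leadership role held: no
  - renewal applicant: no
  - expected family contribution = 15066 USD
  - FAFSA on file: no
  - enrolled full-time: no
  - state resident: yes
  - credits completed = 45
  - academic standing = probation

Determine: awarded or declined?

Declined

Atomic conditions:
  state resident: yes → true
  academic standing = probation: probation == probation is true
  expected family contribution > 38434 USD: 15066 > 38434 is false
  GPA ≥ 3.36: 2.51 ≥ 3.36 is false
  essays submitted ≥ 2: 1 ≥ 2 is false
  leadership role held: no → false
  household dependents ≤ 0: 3 ≤ 0 is false
  renewal applicant: no → false
  credits completed < 77: 45 < 77 is true
  declared major ∈ {biology, engineering}: business is not in the set → false
  FAFSA on file: no → false
  enrolled full-time: no → false
  essays submitted ≥ 3: 1 ≥ 3 is false
  academic standing = good: probation == good is false
  NOT enrolled full-time: no → true
  credits completed between 49 and 166: 45 in [49, 166] is false
Combine:
[1.1] true AND true AND false = false
[1.2.1.1.1] false OR false = false
[1.2.1.1] NOT false = true
[1.2.1.2] false OR false = false
[1.2.1] exactly-one(true, false) = true
[1.2] NOT true = false
[1] false OR false = false
[2.1.1.1] false AND true = false
[2.1.1] NOT false = true
[2.1] NOT true = false
[2.2] false AND false = false
[2.3] false AND false AND false = false
[2] false AND false AND false = false
[3] true → false = false
[root] false OR false OR false = false
Overall: false → declined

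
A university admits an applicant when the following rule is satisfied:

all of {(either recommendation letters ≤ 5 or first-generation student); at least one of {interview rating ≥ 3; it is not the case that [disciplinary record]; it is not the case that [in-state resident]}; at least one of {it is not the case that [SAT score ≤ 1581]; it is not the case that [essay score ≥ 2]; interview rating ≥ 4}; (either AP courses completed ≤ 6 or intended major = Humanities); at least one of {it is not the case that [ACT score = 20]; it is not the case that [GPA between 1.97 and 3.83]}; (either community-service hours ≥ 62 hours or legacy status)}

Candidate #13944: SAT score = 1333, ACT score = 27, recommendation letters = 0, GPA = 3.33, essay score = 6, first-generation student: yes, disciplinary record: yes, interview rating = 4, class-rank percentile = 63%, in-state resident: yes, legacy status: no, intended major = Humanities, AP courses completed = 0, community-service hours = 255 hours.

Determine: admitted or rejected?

Atomic conditions:
  recommendation letters ≤ 5: 0 ≤ 5 is true
  first-generation student: yes → true
  interview rating ≥ 3: 4 ≥ 3 is true
  disciplinary record: yes → true
  in-state resident: yes → true
  SAT score ≤ 1581: 1333 ≤ 1581 is true
  essay score ≥ 2: 6 ≥ 2 is true
  interview rating ≥ 4: 4 ≥ 4 is true
  AP courses completed ≤ 6: 0 ≤ 6 is true
  intended major = Humanities: Humanities == Humanities is true
  ACT score = 20: 27 == 20 is false
  GPA between 1.97 and 3.83: 3.33 in [1.97, 3.83] is true
  community-service hours ≥ 62 hours: 255 ≥ 62 is true
  legacy status: no → false
Combine:
[1] true OR true = true
[2.2] NOT true = false
[2.3] NOT true = false
[2] true OR false OR false = true
[3.1] NOT true = false
[3.2] NOT true = false
[3] false OR false OR true = true
[4] true OR true = true
[5.1] NOT false = true
[5.2] NOT true = false
[5] true OR false = true
[6] true OR false = true
[root] true AND true AND true AND true AND true AND true = true
Overall: true → admitted

Admitted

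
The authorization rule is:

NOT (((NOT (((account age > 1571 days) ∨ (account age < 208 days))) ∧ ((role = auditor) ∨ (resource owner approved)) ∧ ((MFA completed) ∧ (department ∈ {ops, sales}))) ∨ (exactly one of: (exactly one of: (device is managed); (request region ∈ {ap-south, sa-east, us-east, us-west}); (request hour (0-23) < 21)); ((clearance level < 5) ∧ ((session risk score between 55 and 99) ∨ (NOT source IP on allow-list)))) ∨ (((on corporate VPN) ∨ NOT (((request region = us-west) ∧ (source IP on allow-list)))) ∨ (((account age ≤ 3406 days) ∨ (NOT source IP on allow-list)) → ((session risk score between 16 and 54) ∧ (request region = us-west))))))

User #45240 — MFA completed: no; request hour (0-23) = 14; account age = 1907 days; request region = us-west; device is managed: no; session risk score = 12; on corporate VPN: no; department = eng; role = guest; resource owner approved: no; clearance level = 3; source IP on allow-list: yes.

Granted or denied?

Atomic conditions:
  account age > 1571 days: 1907 > 1571 is true
  account age < 208 days: 1907 < 208 is false
  role = auditor: guest == auditor is false
  resource owner approved: no → false
  MFA completed: no → false
  department ∈ {ops, sales}: eng is not in the set → false
  device is managed: no → false
  request region ∈ {ap-south, sa-east, us-east, us-west}: us-west is in the set → true
  request hour (0-23) < 21: 14 < 21 is true
  clearance level < 5: 3 < 5 is true
  session risk score between 55 and 99: 12 in [55, 99] is false
  NOT source IP on allow-list: yes → false
  on corporate VPN: no → false
  request region = us-west: us-west == us-west is true
  source IP on allow-list: yes → true
  account age ≤ 3406 days: 1907 ≤ 3406 is true
  session risk score between 16 and 54: 12 in [16, 54] is false
Combine:
[1.1.1.1] true OR false = true
[1.1.1] NOT true = false
[1.1.2] false OR false = false
[1.1.3] false AND false = false
[1.1] false AND false AND false = false
[1.2.1] exactly-one(false, true, true) = false
[1.2.2.2] false OR false = false
[1.2.2] true AND false = false
[1.2] exactly-one(false, false) = false
[1.3.1.2.1] true AND true = true
[1.3.1.2] NOT true = false
[1.3.1] false OR false = false
[1.3.2.1] true OR false = true
[1.3.2.2] false AND true = false
[1.3.2] true → false = false
[1.3] false OR false = false
[1] false OR false OR false = false
[root] NOT false = true
Overall: true → granted

Granted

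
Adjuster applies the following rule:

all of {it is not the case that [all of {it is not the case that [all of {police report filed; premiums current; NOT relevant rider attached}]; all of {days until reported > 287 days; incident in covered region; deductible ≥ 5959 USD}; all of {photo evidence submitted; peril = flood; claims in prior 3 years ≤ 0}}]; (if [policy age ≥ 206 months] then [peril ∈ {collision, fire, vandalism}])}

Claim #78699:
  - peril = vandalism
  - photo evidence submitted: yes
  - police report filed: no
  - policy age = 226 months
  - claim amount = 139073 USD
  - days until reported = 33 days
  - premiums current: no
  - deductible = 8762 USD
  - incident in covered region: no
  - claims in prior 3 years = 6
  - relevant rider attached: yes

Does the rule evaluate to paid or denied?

Atomic conditions:
  police report filed: no → false
  premiums current: no → false
  NOT relevant rider attached: yes → false
  days until reported > 287 days: 33 > 287 is false
  incident in covered region: no → false
  deductible ≥ 5959 USD: 8762 ≥ 5959 is true
  photo evidence submitted: yes → true
  peril = flood: vandalism == flood is false
  claims in prior 3 years ≤ 0: 6 ≤ 0 is false
  policy age ≥ 206 months: 226 ≥ 206 is true
  peril ∈ {collision, fire, vandalism}: vandalism is in the set → true
Combine:
[1.1.1.1] false AND false AND false = false
[1.1.1] NOT false = true
[1.1.2] false AND false AND true = false
[1.1.3] true AND false AND false = false
[1.1] true AND false AND false = false
[1] NOT false = true
[2] true → true = true
[root] true AND true = true
Overall: true → paid

Paid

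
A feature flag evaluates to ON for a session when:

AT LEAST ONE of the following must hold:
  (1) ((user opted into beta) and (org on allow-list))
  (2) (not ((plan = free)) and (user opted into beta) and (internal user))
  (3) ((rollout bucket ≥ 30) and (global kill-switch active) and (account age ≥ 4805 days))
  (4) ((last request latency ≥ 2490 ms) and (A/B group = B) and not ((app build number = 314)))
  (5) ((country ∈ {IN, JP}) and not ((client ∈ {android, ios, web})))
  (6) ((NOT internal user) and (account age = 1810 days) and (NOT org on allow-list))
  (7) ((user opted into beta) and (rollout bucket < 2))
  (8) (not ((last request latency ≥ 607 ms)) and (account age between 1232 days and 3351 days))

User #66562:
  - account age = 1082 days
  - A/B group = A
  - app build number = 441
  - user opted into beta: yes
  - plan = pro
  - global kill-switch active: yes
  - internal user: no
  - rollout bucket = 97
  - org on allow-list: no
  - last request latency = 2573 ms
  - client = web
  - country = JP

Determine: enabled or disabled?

Disabled

Atomic conditions:
  user opted into beta: yes → true
  org on allow-list: no → false
  plan = free: pro == free is false
  internal user: no → false
  rollout bucket ≥ 30: 97 ≥ 30 is true
  global kill-switch active: yes → true
  account age ≥ 4805 days: 1082 ≥ 4805 is false
  last request latency ≥ 2490 ms: 2573 ≥ 2490 is true
  A/B group = B: A == B is false
  app build number = 314: 441 == 314 is false
  country ∈ {IN, JP}: JP is in the set → true
  client ∈ {android, ios, web}: web is in the set → true
  NOT internal user: no → true
  account age = 1810 days: 1082 == 1810 is false
  NOT org on allow-list: no → true
  rollout bucket < 2: 97 < 2 is false
  last request latency ≥ 607 ms: 2573 ≥ 607 is true
  account age between 1232 days and 3351 days: 1082 in [1232, 3351] is false
Combine:
[1] true AND false = false
[2.1] NOT false = true
[2] true AND true AND false = false
[3] true AND true AND false = false
[4.3] NOT false = true
[4] true AND false AND true = false
[5.2] NOT true = false
[5] true AND false = false
[6] true AND false AND true = false
[7] true AND false = false
[8.1] NOT true = false
[8] false AND false = false
[root] false OR false OR false OR false OR false OR false OR false OR false = false
Overall: false → disabled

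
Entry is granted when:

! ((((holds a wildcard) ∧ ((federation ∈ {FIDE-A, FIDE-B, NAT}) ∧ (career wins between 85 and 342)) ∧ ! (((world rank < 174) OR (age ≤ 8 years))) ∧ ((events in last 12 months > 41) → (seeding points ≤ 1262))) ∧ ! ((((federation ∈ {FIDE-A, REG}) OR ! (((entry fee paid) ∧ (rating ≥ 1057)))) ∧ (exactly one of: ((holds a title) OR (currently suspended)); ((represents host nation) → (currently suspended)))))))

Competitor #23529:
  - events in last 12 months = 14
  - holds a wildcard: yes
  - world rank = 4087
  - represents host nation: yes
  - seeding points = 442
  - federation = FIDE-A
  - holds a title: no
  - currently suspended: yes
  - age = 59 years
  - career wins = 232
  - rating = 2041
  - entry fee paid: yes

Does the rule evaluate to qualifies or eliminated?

Eliminated

Atomic conditions:
  holds a wildcard: yes → true
  federation ∈ {FIDE-A, FIDE-B, NAT}: FIDE-A is in the set → true
  career wins between 85 and 342: 232 in [85, 342] is true
  world rank < 174: 4087 < 174 is false
  age ≤ 8 years: 59 ≤ 8 is false
  events in last 12 months > 41: 14 > 41 is false
  seeding points ≤ 1262: 442 ≤ 1262 is true
  federation ∈ {FIDE-A, REG}: FIDE-A is in the set → true
  entry fee paid: yes → true
  rating ≥ 1057: 2041 ≥ 1057 is true
  holds a title: no → false
  currently suspended: yes → true
  represents host nation: yes → true
Combine:
[1.1.2] true AND true = true
[1.1.3.1] false OR false = false
[1.1.3] NOT false = true
[1.1.4] false → true (antecedent false ⇒ implication holds) = true
[1.1] true AND true AND true AND true = true
[1.2.1.1.2.1] true AND true = true
[1.2.1.1.2] NOT true = false
[1.2.1.1] true OR false = true
[1.2.1.2.1] false OR true = true
[1.2.1.2.2] true → true = true
[1.2.1.2] exactly-one(true, true) = false
[1.2.1] true AND false = false
[1.2] NOT false = true
[1] true AND true = true
[root] NOT true = false
Overall: false → eliminated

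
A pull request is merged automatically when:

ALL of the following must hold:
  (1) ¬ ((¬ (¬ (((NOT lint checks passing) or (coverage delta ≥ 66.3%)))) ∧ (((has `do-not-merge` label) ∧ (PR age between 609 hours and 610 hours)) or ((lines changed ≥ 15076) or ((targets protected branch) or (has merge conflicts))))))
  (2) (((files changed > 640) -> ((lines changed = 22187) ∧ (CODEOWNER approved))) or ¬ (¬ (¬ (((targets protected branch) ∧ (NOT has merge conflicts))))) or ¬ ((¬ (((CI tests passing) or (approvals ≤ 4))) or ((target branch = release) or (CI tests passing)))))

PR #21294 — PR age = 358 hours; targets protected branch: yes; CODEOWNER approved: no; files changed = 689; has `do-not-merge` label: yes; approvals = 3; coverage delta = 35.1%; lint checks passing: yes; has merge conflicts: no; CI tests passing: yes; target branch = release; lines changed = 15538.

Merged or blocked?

Atomic conditions:
  NOT lint checks passing: yes → false
  coverage delta ≥ 66.3%: 35.1 ≥ 66.3 is false
  has `do-not-merge` label: yes → true
  PR age between 609 hours and 610 hours: 358 in [609, 610] is false
  lines changed ≥ 15076: 15538 ≥ 15076 is true
  targets protected branch: yes → true
  has merge conflicts: no → false
  files changed > 640: 689 > 640 is true
  lines changed = 22187: 15538 == 22187 is false
  CODEOWNER approved: no → false
  NOT has merge conflicts: no → true
  CI tests passing: yes → true
  approvals ≤ 4: 3 ≤ 4 is true
  target branch = release: release == release is true
Combine:
[1.1.1.1.1] false OR false = false
[1.1.1.1] NOT false = true
[1.1.1] NOT true = false
[1.1.2.1] true AND false = false
[1.1.2.2.2] true OR false = true
[1.1.2.2] true OR true = true
[1.1.2] false OR true = true
[1.1] false AND true = false
[1] NOT false = true
[2.1.2] false AND false = false
[2.1] true → false = false
[2.2.1.1.1] true AND true = true
[2.2.1.1] NOT true = false
[2.2.1] NOT false = true
[2.2] NOT true = false
[2.3.1.1.1] true OR true = true
[2.3.1.1] NOT true = false
[2.3.1.2] true OR true = true
[2.3.1] false OR true = true
[2.3] NOT true = false
[2] false OR false OR false = false
[root] true AND false = false
Overall: false → blocked

Blocked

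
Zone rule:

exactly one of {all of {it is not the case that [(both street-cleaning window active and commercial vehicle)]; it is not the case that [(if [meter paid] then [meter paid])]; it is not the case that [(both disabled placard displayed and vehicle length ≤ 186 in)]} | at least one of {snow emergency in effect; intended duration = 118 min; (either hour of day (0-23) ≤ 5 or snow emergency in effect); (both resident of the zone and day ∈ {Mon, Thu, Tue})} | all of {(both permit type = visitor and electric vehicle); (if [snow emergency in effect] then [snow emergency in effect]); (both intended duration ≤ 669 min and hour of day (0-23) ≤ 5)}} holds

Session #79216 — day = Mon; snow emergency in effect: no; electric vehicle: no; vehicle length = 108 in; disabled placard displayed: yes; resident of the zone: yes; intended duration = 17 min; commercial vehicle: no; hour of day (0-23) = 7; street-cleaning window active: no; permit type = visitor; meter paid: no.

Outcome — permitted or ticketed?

Atomic conditions:
  street-cleaning window active: no → false
  commercial vehicle: no → false
  meter paid: no → false
  disabled placard displayed: yes → true
  vehicle length ≤ 186 in: 108 ≤ 186 is true
  snow emergency in effect: no → false
  intended duration = 118 min: 17 == 118 is false
  hour of day (0-23) ≤ 5: 7 ≤ 5 is false
  resident of the zone: yes → true
  day ∈ {Mon, Thu, Tue}: Mon is in the set → true
  permit type = visitor: visitor == visitor is true
  electric vehicle: no → false
  intended duration ≤ 669 min: 17 ≤ 669 is true
Combine:
[1.1.1] false AND false = false
[1.1] NOT false = true
[1.2.1] false → false (antecedent false ⇒ implication holds) = true
[1.2] NOT true = false
[1.3.1] true AND true = true
[1.3] NOT true = false
[1] true AND false AND false = false
[2.3] false OR false = false
[2.4] true AND true = true
[2] false OR false OR false OR true = true
[3.1] true AND false = false
[3.2] false → false (antecedent false ⇒ implication holds) = true
[3.3] true AND false = false
[3] false AND true AND false = false
[root] exactly-one(false, true, false) = true
Overall: true → permitted

Permitted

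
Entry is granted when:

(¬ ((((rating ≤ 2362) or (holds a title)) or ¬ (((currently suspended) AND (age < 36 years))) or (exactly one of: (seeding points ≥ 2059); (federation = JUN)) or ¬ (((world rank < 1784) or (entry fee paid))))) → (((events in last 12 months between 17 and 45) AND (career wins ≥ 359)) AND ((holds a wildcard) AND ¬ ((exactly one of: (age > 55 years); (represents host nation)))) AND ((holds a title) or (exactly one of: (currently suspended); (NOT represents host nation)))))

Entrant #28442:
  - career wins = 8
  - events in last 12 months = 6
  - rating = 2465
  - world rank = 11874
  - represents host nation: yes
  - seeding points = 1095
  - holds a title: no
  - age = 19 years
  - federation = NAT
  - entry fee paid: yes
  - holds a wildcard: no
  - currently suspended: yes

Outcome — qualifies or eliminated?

Atomic conditions:
  rating ≤ 2362: 2465 ≤ 2362 is false
  holds a title: no → false
  currently suspended: yes → true
  age < 36 years: 19 < 36 is true
  seeding points ≥ 2059: 1095 ≥ 2059 is false
  federation = JUN: NAT == JUN is false
  world rank < 1784: 11874 < 1784 is false
  entry fee paid: yes → true
  events in last 12 months between 17 and 45: 6 in [17, 45] is false
  career wins ≥ 359: 8 ≥ 359 is false
  holds a wildcard: no → false
  age > 55 years: 19 > 55 is false
  represents host nation: yes → true
  NOT represents host nation: yes → false
Combine:
[1.1.1] false OR false = false
[1.1.2.1] true AND true = true
[1.1.2] NOT true = false
[1.1.3] exactly-one(false, false) = false
[1.1.4.1] false OR true = true
[1.1.4] NOT true = false
[1.1] false OR false OR false OR false = false
[1] NOT false = true
[2.1] false AND false = false
[2.2.2.1] exactly-one(false, true) = true
[2.2.2] NOT true = false
[2.2] false AND false = false
[2.3.2] exactly-one(true, false) = true
[2.3] false OR true = true
[2] false AND false AND true = false
[root] true → false = false
Overall: false → eliminated

Eliminated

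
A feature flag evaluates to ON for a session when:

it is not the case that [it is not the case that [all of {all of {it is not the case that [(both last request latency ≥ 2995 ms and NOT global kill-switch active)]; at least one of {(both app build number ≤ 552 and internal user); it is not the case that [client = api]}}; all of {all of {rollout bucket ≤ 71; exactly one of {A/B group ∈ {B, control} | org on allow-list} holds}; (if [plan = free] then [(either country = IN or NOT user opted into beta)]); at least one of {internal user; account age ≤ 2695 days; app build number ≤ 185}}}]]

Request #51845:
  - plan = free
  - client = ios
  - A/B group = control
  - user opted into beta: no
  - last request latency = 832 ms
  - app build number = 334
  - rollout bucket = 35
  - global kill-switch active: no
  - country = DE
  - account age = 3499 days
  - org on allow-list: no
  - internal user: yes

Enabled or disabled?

Enabled

Atomic conditions:
  last request latency ≥ 2995 ms: 832 ≥ 2995 is false
  NOT global kill-switch active: no → true
  app build number ≤ 552: 334 ≤ 552 is true
  internal user: yes → true
  client = api: ios == api is false
  rollout bucket ≤ 71: 35 ≤ 71 is true
  A/B group ∈ {B, control}: control is in the set → true
  org on allow-list: no → false
  plan = free: free == free is true
  country = IN: DE == IN is false
  NOT user opted into beta: no → true
  account age ≤ 2695 days: 3499 ≤ 2695 is false
  app build number ≤ 185: 334 ≤ 185 is false
Combine:
[1.1.1.1.1] false AND true = false
[1.1.1.1] NOT false = true
[1.1.1.2.1] true AND true = true
[1.1.1.2.2] NOT false = true
[1.1.1.2] true OR true = true
[1.1.1] true AND true = true
[1.1.2.1.2] exactly-one(true, false) = true
[1.1.2.1] true AND true = true
[1.1.2.2.2] false OR true = true
[1.1.2.2] true → true = true
[1.1.2.3] true OR false OR false = true
[1.1.2] true AND true AND true = true
[1.1] true AND true = true
[1] NOT true = false
[root] NOT false = true
Overall: true → enabled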